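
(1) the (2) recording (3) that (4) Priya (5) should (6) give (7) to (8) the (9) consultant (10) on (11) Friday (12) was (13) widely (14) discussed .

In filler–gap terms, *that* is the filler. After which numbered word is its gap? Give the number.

6

'that' is the direct object of 'give'. It moves to the left edge, and the trace sits right after 'give':
The recording that Priya should give ___ to the consultant on Friday was widely discussed.
'give' is word 6.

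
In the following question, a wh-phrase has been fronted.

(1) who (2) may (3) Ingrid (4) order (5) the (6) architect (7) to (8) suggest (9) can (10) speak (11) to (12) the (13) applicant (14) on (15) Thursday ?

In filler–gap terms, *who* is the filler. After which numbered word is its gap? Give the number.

Underlying clause: Ingrid may order the architect to suggest who can speak to the applicant on Thursday.
'who' is the subject of the clause embedded under 'suggest'. It moves to the left edge, and the trace sits right after 'suggest':
Who may Ingrid order the architect to suggest ___ can speak to the applicant on Thursday?
'suggest' is word 8.

8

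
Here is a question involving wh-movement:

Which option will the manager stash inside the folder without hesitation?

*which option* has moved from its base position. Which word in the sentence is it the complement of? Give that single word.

stash

Underlying clause: The manager will stash which option inside the folder without hesitation.
The filler 'which option' is interpreted as the direct object of 'stash'. Wh-movement fronts it, leaving a gap right after 'stash':
Which option will the manager stash ___ inside the folder without hesitation?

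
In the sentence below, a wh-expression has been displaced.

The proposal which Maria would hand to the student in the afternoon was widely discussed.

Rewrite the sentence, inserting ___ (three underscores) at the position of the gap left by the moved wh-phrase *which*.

The proposal which Maria would hand ___ to the student in the afternoon was widely discussed.

'which' functions as the direct object of 'hand'. The gap is right after 'hand'.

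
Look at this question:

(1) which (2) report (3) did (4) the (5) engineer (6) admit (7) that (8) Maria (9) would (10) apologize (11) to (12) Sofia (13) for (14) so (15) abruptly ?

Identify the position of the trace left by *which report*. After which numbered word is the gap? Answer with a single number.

Before movement: The engineer did admit that Maria would apologize to Sofia for which report so abruptly.
The filler 'which report' is interpreted as the object of the preposition 'for'. It moves to the left edge, and the trace sits right after 'for':
Which report did the engineer admit that Maria would apologize to Sofia for ___ so abruptly?
'for' is word 13.

13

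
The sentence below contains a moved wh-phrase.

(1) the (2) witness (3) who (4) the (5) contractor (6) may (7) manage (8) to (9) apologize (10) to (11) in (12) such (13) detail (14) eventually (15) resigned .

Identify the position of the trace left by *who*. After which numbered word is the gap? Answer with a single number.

10

'who' functions as the object of the preposition 'to'. Wh-movement fronts it, leaving a gap right after 'to':
The witness who the contractor may manage to apologize to ___ in such detail eventually resigned.
'to' is word 10.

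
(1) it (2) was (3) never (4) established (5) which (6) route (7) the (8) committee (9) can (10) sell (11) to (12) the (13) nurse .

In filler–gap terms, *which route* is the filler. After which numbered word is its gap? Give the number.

10

Pre-movement form: The committee can sell which route to the nurse.
'which route' is the direct object of 'sell'. It moves to the left edge, and the trace sits right after 'sell':
It was never established which route the committee can sell ___ to the nurse.
'sell' is word 10.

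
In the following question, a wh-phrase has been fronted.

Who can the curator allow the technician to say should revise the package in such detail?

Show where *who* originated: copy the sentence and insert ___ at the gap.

Pre-movement form: The curator can allow the technician to say who should revise the package in such detail.
'who' is the subject of the clause embedded under 'say'. The gap is right after 'say'.

Who can the curator allow the technician to say ___ should revise the package in such detail?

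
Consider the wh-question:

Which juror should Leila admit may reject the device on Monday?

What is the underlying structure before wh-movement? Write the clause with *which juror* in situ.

'which juror' is the subject of the clause embedded under 'admit'. Wh-movement fronts it, leaving a gap right after 'admit':
Which juror should Leila admit ___ may reject the device on Monday?

Leila should admit which juror may reject the device on Monday.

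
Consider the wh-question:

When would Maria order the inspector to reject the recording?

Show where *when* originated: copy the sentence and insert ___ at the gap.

In situ: Maria would order the inspector to reject the recording when.
'when' is the temporal adjunct. The gap is right after 'recording'.

When would Maria order the inspector to reject the recording ___?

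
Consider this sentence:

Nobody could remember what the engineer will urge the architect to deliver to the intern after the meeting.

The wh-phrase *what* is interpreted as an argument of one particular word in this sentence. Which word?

In situ: The engineer will urge the architect to deliver what to the intern after the meeting.
'what' is the direct object of 'deliver'. Wh-movement fronts it, leaving a gap right after 'deliver':
Nobody could remember what the engineer will urge the architect to deliver ___ to the intern after the meeting.

deliver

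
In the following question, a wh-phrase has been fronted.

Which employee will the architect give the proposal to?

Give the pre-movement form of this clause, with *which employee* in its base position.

The filler 'which employee' is interpreted as the object of the preposition 'to' (recipient of 'give'). Wh-movement fronts it, leaving a gap right after 'to':
Which employee will the architect give the proposal to ___?

The architect will give the proposal to which employee.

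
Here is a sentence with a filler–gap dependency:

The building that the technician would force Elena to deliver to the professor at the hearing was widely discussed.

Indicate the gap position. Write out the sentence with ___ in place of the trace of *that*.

The filler 'that' is interpreted as the direct object of 'deliver'. The gap is right after 'deliver'.

The building that the technician would force Elena to deliver ___ to the professor at the hearing was widely discussed.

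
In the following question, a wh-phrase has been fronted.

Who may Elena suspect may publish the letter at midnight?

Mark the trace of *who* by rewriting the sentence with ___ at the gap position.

Who may Elena suspect ___ may publish the letter at midnight?

Pre-movement form: Elena may suspect who may publish the letter at midnight.
The filler 'who' is interpreted as the subject of the clause embedded under 'suspect'. The gap is right after 'suspect'.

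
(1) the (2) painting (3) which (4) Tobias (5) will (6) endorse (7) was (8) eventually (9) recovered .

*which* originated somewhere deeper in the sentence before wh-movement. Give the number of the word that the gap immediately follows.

The filler 'which' is interpreted as the direct object of 'endorse'. Fronting leaves a gap immediately after 'endorse':
The painting which Tobias will endorse ___ was eventually recovered.
'endorse' is word 6.

6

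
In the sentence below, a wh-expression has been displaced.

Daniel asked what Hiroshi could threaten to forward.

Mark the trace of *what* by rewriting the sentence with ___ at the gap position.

Daniel asked what Hiroshi could threaten to forward ___.

Pre-movement form: Hiroshi could threaten to forward what.
The filler 'what' is interpreted as the direct object of 'forward'. The gap is right after 'forward'.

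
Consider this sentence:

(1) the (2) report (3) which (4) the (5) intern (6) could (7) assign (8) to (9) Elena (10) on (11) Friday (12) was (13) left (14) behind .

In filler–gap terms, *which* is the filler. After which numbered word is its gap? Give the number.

'which' functions as the direct object of 'assign'. Wh-movement fronts it, leaving a gap right after 'assign':
The report which the intern could assign ___ to Elena on Friday was left behind.
'assign' is word 7.

7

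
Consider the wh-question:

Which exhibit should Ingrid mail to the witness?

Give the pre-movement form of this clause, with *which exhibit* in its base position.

Ingrid should mail which exhibit to the witness.

The filler 'which exhibit' is interpreted as the direct object of 'mail'. Fronting leaves a gap immediately after 'mail':
Which exhibit should Ingrid mail ___ to the witness?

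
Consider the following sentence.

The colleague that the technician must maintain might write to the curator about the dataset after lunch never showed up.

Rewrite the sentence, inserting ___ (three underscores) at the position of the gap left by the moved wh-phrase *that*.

The filler 'that' is interpreted as the subject of the clause embedded under 'maintain'. The gap is right after 'maintain'.

The colleague that the technician must maintain ___ might write to the curator about the dataset after lunch never showed up.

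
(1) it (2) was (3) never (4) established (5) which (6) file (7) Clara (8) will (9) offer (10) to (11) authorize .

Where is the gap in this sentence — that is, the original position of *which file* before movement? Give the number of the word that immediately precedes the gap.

11

Underlying clause: Clara will offer to authorize which file.
'which file' functions as the direct object of 'authorize'. Wh-movement fronts it, leaving a gap right after 'authorize':
It was never established which file Clara will offer to authorize ___.
'authorize' is word 11.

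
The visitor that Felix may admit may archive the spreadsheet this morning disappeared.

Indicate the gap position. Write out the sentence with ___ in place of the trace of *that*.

The visitor that Felix may admit ___ may archive the spreadsheet this morning disappeared.

'that' functions as the subject of the clause embedded under 'admit'. The gap is right after 'admit'.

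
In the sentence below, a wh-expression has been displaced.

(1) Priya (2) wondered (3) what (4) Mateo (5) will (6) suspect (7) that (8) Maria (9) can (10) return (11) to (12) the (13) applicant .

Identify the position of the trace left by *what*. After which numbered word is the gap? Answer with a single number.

Underlying clause: Mateo will suspect that Maria can return what to the applicant.
The filler 'what' is interpreted as the direct object of 'return'. Wh-movement fronts it, leaving a gap right after 'return':
Priya wondered what Mateo will suspect that Maria can return ___ to the applicant.
'return' is word 10.

10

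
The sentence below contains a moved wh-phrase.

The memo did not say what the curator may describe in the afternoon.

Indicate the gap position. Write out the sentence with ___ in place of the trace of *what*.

The memo did not say what the curator may describe ___ in the afternoon.

Underlying clause: The curator may describe what in the afternoon.
The filler 'what' is interpreted as the direct object of 'describe'. The gap is right after 'describe'.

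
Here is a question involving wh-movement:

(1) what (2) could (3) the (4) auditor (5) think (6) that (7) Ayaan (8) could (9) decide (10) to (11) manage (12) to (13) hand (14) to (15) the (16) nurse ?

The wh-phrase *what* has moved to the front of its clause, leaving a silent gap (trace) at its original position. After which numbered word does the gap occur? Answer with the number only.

Before movement: The auditor could think that Ayaan could decide to manage to hand what to the nurse.
'what' functions as the direct object of 'hand'. Fronting leaves a gap immediately after 'hand':
What could the auditor think that Ayaan could decide to manage to hand ___ to the nurse?
'hand' is word 13.

13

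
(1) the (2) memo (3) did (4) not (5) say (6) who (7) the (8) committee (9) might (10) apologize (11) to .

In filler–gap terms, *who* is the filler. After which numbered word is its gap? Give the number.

11

In situ: The committee might apologize to who.
'who' functions as the object of the preposition 'to'. Wh-movement fronts it, leaving a gap right after 'to':
The memo did not say who the committee might apologize to ___.
'to' is word 11.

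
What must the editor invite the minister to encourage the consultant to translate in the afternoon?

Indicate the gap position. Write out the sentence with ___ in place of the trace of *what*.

Underlying clause: The editor must invite the minister to encourage the consultant to translate what in the afternoon.
'what' functions as the direct object of 'translate'. The gap is right after 'translate'.

What must the editor invite the minister to encourage the consultant to translate ___ in the afternoon?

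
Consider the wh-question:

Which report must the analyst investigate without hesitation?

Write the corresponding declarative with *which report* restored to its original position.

The filler 'which report' is interpreted as the direct object of 'investigate'. Wh-movement fronts it, leaving a gap right after 'investigate':
Which report must the analyst investigate ___ without hesitation?

The analyst must investigate which report without hesitation.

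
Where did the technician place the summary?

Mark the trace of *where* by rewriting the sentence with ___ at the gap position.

Before movement: The technician did place the summary where.
The filler 'where' is interpreted as the locative complement of 'place'. The gap is right after 'summary'.

Where did the technician place the summary ___?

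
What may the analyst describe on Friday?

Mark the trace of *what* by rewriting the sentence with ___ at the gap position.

What may the analyst describe ___ on Friday?

Underlying clause: The analyst may describe what on Friday.
'what' is the direct object of 'describe'. The gap is right after 'describe'.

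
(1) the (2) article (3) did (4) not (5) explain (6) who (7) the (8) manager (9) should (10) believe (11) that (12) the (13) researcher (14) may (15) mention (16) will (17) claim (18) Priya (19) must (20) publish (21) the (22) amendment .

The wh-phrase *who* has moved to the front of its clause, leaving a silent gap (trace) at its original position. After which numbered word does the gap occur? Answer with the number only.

Pre-movement form: The manager should believe that the researcher may mention who will claim Priya must publish the amendment.
'who' functions as the subject of the clause embedded under 'mention'. Wh-movement fronts it, leaving a gap right after 'mention':
The article did not explain who the manager should believe that the researcher may mention ___ will claim Priya must publish the amendment.
'mention' is word 15.

15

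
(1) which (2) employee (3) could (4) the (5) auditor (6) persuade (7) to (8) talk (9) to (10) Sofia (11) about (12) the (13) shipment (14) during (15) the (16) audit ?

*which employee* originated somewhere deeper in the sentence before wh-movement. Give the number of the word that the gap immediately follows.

Before movement: The auditor could persuade which employee to talk to Sofia about the shipment during the audit.
'which employee' is the direct object of 'persuade'. Fronting leaves a gap immediately after 'persuade':
Which employee could the auditor persuade ___ to talk to Sofia about the shipment during the audit?
'persuade' is word 6.

6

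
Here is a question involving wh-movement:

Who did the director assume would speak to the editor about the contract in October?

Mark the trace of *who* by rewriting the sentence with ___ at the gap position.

Who did the director assume ___ would speak to the editor about the contract in October?

Underlying clause: The director did assume who would speak to the editor about the contract in October.
'who' is the subject of the clause embedded under 'assume'. The gap is right after 'assume'.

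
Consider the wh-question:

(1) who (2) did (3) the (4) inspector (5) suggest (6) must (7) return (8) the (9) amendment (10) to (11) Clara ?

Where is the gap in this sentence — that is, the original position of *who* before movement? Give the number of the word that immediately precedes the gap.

Pre-movement form: The inspector did suggest who must return the amendment to Clara.
The filler 'who' is interpreted as the subject of the clause embedded under 'suggest'. Wh-movement fronts it, leaving a gap right after 'suggest':
Who did the inspector suggest ___ must return the amendment to Clara?
'suggest' is word 5.

5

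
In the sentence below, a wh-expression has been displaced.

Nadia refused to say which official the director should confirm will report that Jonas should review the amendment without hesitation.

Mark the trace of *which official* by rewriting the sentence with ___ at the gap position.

Nadia refused to say which official the director should confirm ___ will report that Jonas should review the amendment without hesitation.

Pre-movement form: The director should confirm which official will report that Jonas should review the amendment without hesitation.
'which official' functions as the subject of the clause embedded under 'confirm'. The gap is right after 'confirm'.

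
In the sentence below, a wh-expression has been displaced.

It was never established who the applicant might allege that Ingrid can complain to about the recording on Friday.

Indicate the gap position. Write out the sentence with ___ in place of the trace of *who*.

Underlying clause: The applicant might allege that Ingrid can complain to who about the recording on Friday.
The filler 'who' is interpreted as the object of the preposition 'to'. The gap is right after 'to'.

It was never established who the applicant might allege that Ingrid can complain to ___ about the recording on Friday.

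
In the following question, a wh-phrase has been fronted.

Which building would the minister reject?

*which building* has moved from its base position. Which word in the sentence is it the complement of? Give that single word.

reject

Underlying clause: The minister would reject which building.
The filler 'which building' is interpreted as the direct object of 'reject'. It moves to the left edge, and the trace sits right after 'reject':
Which building would the minister reject ___?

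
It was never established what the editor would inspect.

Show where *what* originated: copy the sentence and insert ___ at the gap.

It was never established what the editor would inspect ___.

In situ: The editor would inspect what.
'what' is the direct object of 'inspect'. The gap is right after 'inspect'.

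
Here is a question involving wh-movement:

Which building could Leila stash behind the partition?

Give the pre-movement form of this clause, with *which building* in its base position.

Leila could stash which building behind the partition.

'which building' functions as the direct object of 'stash'. Wh-movement fronts it, leaving a gap right after 'stash':
Which building could Leila stash ___ behind the partition?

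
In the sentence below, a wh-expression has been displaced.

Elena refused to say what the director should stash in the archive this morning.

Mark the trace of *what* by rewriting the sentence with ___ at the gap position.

In situ: The director should stash what in the archive this morning.
'what' functions as the direct object of 'stash'. The gap is right after 'stash'.

Elena refused to say what the director should stash ___ in the archive this morning.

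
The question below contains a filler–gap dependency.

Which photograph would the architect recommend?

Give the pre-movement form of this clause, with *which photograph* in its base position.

The architect would recommend which photograph.

'which photograph' functions as the direct object of 'recommend'. Wh-movement fronts it, leaving a gap right after 'recommend':
Which photograph would the architect recommend ___?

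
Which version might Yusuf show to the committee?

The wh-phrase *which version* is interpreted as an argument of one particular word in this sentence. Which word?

show

In situ: Yusuf might show which version to the committee.
The filler 'which version' is interpreted as the direct object of 'show'. Wh-movement fronts it, leaving a gap right after 'show':
Which version might Yusuf show ___ to the committee?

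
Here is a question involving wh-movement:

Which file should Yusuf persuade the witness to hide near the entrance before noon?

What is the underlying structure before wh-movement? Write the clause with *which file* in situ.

Yusuf should persuade the witness to hide which file near the entrance before noon.

The filler 'which file' is interpreted as the direct object of 'hide'. It moves to the left edge, and the trace sits right after 'hide':
Which file should Yusuf persuade the witness to hide ___ near the entrance before noon?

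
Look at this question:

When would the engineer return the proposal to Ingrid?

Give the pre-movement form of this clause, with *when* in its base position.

'when' functions as the temporal adjunct. It moves to the left edge, and the trace sits right after 'Ingrid':
When would the engineer return the proposal to Ingrid ___?

The engineer would return the proposal to Ingrid when.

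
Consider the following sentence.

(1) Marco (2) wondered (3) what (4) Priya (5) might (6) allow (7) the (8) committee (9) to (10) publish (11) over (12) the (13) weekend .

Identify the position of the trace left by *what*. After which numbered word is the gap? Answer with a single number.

10

Pre-movement form: Priya might allow the committee to publish what over the weekend.
'what' functions as the direct object of 'publish'. Wh-movement fronts it, leaving a gap right after 'publish':
Marco wondered what Priya might allow the committee to publish ___ over the weekend.
'publish' is word 10.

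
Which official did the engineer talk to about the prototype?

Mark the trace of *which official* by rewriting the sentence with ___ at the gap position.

Pre-movement form: The engineer did talk to which official about the prototype.
'which official' is the object of the preposition 'to'. The gap is right after 'to'.

Which official did the engineer talk to ___ about the prototype?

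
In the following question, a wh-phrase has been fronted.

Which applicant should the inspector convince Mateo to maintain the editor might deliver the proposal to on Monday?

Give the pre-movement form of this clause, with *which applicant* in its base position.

'which applicant' functions as the object of the preposition 'to' (recipient of 'deliver'). It moves to the left edge, and the trace sits right after 'to':
Which applicant should the inspector convince Mateo to maintain the editor might deliver the proposal to ___ on Monday?

The inspector should convince Mateo to maintain the editor might deliver the proposal to which applicant on Monday.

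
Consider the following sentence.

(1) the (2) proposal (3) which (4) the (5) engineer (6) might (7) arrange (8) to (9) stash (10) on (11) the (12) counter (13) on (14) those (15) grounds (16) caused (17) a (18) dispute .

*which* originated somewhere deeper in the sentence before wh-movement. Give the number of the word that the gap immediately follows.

9

The filler 'which' is interpreted as the direct object of 'stash'. It moves to the left edge, and the trace sits right after 'stash':
The proposal which the engineer might arrange to stash ___ on the counter on those grounds caused a dispute.
'stash' is word 9.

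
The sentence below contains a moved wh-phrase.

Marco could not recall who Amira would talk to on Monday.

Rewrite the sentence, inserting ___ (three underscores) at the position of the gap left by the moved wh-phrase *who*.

Before movement: Amira would talk to who on Monday.
The filler 'who' is interpreted as the object of the preposition 'to'. The gap is right after 'to'.

Marco could not recall who Amira would talk to ___ on Monday.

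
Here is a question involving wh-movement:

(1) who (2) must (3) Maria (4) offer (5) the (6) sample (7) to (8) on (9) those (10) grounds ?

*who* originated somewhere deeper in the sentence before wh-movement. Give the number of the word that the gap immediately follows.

7

Underlying clause: Maria must offer the sample to who on those grounds.
The filler 'who' is interpreted as the object of the preposition 'to' (recipient of 'offer'). It moves to the left edge, and the trace sits right after 'to':
Who must Maria offer the sample to ___ on those grounds?
'to' is word 7.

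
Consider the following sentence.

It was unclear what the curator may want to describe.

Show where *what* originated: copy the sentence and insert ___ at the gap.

Underlying clause: The curator may want to describe what.
'what' is the direct object of 'describe'. The gap is right after 'describe'.

It was unclear what the curator may want to describe ___.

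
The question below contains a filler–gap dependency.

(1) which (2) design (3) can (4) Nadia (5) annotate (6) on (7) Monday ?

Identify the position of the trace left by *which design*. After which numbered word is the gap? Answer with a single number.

5

Before movement: Nadia can annotate which design on Monday.
'which design' functions as the direct object of 'annotate'. Wh-movement fronts it, leaving a gap right after 'annotate':
Which design can Nadia annotate ___ on Monday?
'annotate' is word 5.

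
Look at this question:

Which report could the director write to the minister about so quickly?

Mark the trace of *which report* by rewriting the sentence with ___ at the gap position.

In situ: The director could write to the minister about which report so quickly.
The filler 'which report' is interpreted as the object of the preposition 'about'. The gap is right after 'about'.

Which report could the director write to the minister about ___ so quickly?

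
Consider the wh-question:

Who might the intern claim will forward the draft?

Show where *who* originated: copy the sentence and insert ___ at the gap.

Who might the intern claim ___ will forward the draft?

Before movement: The intern might claim who will forward the draft.
'who' is the subject of the clause embedded under 'claim'. The gap is right after 'claim'.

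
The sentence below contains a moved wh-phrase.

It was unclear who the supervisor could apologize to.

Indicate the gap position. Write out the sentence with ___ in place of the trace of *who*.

It was unclear who the supervisor could apologize to ___.

Pre-movement form: The supervisor could apologize to who.
The filler 'who' is interpreted as the object of the preposition 'to'. The gap is right after 'to'.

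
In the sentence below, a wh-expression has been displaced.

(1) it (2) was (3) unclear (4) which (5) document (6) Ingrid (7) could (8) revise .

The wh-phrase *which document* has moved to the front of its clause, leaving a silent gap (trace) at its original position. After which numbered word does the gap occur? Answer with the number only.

Before movement: Ingrid could revise which document.
'which document' is the direct object of 'revise'. Fronting leaves a gap immediately after 'revise':
It was unclear which document Ingrid could revise ___.
'revise' is word 8.

8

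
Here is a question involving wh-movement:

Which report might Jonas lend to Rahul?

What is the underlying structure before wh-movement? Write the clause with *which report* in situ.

The filler 'which report' is interpreted as the direct object of 'lend'. Wh-movement fronts it, leaving a gap right after 'lend':
Which report might Jonas lend ___ to Rahul?

Jonas might lend which report to Rahul.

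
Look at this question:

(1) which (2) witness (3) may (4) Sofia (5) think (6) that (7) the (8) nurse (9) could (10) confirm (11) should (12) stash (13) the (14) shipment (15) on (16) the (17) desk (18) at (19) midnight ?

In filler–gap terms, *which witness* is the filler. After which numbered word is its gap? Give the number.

Pre-movement form: Sofia may think that the nurse could confirm which witness should stash the shipment on the desk at midnight.
The filler 'which witness' is interpreted as the subject of the clause embedded under 'confirm'. It moves to the left edge, and the trace sits right after 'confirm':
Which witness may Sofia think that the nurse could confirm ___ should stash the shipment on the desk at midnight?
'confirm' is word 10.

10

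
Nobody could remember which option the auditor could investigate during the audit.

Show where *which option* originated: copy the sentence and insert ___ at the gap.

Nobody could remember which option the auditor could investigate ___ during the audit.

Pre-movement form: The auditor could investigate which option during the audit.
The filler 'which option' is interpreted as the direct object of 'investigate'. The gap is right after 'investigate'.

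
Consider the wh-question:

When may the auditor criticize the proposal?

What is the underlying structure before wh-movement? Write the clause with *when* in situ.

'when' is the temporal adjunct. It moves to the left edge, and the trace sits right after 'proposal':
When may the auditor criticize the proposal ___?

The auditor may criticize the proposal when.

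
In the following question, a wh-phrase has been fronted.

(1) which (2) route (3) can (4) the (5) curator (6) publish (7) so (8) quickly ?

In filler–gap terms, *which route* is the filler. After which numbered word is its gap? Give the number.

Pre-movement form: The curator can publish which route so quickly.
'which route' functions as the direct object of 'publish'. It moves to the left edge, and the trace sits right after 'publish':
Which route can the curator publish ___ so quickly?
'publish' is word 6.

6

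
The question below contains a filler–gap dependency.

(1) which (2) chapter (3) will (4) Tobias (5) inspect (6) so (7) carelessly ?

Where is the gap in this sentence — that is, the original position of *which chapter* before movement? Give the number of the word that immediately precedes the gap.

5

In situ: Tobias will inspect which chapter so carelessly.
The filler 'which chapter' is interpreted as the direct object of 'inspect'. Wh-movement fronts it, leaving a gap right after 'inspect':
Which chapter will Tobias inspect ___ so carelessly?
'inspect' is word 5.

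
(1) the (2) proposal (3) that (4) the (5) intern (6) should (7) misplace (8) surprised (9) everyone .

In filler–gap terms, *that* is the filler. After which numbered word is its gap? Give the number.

7

'that' is the direct object of 'misplace'. Wh-movement fronts it, leaving a gap right after 'misplace':
The proposal that the intern should misplace ___ surprised everyone.
'misplace' is word 7.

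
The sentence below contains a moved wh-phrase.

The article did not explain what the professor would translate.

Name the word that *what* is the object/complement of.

In situ: The professor would translate what.
The filler 'what' is interpreted as the direct object of 'translate'. Fronting leaves a gap immediately after 'translate':
The article did not explain what the professor would translate ___.

translate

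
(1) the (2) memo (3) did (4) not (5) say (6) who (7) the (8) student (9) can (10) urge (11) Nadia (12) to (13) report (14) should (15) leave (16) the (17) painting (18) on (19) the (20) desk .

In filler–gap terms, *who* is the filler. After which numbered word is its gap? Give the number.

Before movement: The student can urge Nadia to report who should leave the painting on the desk.
'who' functions as the subject of the clause embedded under 'report'. Wh-movement fronts it, leaving a gap right after 'report':
The memo did not say who the student can urge Nadia to report ___ should leave the painting on the desk.
'report' is word 13.

13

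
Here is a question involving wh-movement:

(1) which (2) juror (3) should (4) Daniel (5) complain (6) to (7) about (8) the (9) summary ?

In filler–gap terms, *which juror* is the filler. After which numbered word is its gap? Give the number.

6

In situ: Daniel should complain to which juror about the summary.
'which juror' is the object of the preposition 'to'. Fronting leaves a gap immediately after 'to':
Which juror should Daniel complain to ___ about the summary?
'to' is word 6.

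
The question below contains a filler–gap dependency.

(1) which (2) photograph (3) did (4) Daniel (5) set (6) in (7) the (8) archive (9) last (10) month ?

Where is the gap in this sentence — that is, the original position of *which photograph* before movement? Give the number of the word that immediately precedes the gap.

5

In situ: Daniel did set which photograph in the archive last month.
The filler 'which photograph' is interpreted as the direct object of 'set'. Wh-movement fronts it, leaving a gap right after 'set':
Which photograph did Daniel set ___ in the archive last month?
'set' is word 5.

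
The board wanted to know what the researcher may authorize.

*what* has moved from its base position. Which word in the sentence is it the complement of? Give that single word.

authorize

Before movement: The researcher may authorize what.
'what' is the direct object of 'authorize'. Fronting leaves a gap immediately after 'authorize':
The board wanted to know what the researcher may authorize ___.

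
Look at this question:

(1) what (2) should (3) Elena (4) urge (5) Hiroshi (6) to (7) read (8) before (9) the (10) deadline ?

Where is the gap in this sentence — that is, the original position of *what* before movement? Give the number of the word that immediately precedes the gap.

Before movement: Elena should urge Hiroshi to read what before the deadline.
The filler 'what' is interpreted as the direct object of 'read'. Wh-movement fronts it, leaving a gap right after 'read':
What should Elena urge Hiroshi to read ___ before the deadline?
'read' is word 7.

7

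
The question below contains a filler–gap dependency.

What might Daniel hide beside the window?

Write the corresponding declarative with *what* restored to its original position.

'what' is the direct object of 'hide'. It moves to the left edge, and the trace sits right after 'hide':
What might Daniel hide ___ beside the window?

Daniel might hide what beside the window.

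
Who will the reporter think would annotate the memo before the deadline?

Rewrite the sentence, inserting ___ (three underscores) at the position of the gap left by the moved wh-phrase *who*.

Underlying clause: The reporter will think who would annotate the memo before the deadline.
'who' is the subject of the clause embedded under 'think'. The gap is right after 'think'.

Who will the reporter think ___ would annotate the memo before the deadline?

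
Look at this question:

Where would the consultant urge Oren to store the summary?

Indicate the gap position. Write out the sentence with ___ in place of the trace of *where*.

Where would the consultant urge Oren to store the summary ___?

Underlying clause: The consultant would urge Oren to store the summary where.
'where' functions as the locative complement of 'store'. The gap is right after 'summary'.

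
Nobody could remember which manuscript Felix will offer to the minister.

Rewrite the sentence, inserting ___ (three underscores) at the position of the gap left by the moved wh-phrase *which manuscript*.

Underlying clause: Felix will offer which manuscript to the minister.
The filler 'which manuscript' is interpreted as the direct object of 'offer'. The gap is right after 'offer'.

Nobody could remember which manuscript Felix will offer ___ to the minister.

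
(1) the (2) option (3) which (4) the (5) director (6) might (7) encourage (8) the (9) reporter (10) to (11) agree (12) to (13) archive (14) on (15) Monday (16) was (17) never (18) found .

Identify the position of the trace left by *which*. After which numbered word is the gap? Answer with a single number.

The filler 'which' is interpreted as the direct object of 'archive'. Fronting leaves a gap immediately after 'archive':
The option which the director might encourage the reporter to agree to archive ___ on Monday was never found.
'archive' is word 13.

13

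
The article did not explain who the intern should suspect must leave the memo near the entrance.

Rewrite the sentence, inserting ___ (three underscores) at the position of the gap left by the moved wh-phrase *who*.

The article did not explain who the intern should suspect ___ must leave the memo near the entrance.

Before movement: The intern should suspect who must leave the memo near the entrance.
'who' functions as the subject of the clause embedded under 'suspect'. The gap is right after 'suspect'.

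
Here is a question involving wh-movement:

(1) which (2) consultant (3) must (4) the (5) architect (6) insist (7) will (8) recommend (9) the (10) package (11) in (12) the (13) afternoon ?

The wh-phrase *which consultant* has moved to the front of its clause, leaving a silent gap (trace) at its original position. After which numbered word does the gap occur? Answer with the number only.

Pre-movement form: The architect must insist which consultant will recommend the package in the afternoon.
The filler 'which consultant' is interpreted as the subject of the clause embedded under 'insist'. Wh-movement fronts it, leaving a gap right after 'insist':
Which consultant must the architect insist ___ will recommend the package in the afternoon?
'insist' is word 6.

6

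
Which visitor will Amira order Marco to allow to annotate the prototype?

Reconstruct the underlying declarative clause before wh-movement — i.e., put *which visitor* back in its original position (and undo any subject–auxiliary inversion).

Amira will order Marco to allow which visitor to annotate the prototype.

'which visitor' functions as the direct object of 'allow'. Wh-movement fronts it, leaving a gap right after 'allow':
Which visitor will Amira order Marco to allow ___ to annotate the prototype?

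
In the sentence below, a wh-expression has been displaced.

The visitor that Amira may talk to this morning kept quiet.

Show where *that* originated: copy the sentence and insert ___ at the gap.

'that' functions as the object of the preposition 'to'. The gap is right after 'to'.

The visitor that Amira may talk to ___ this morning kept quiet.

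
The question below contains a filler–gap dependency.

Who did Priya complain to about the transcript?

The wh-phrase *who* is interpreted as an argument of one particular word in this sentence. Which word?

In situ: Priya did complain to who about the transcript.
'who' is the object of the preposition 'to'. Fronting leaves a gap immediately after 'to':
Who did Priya complain to ___ about the transcript?

to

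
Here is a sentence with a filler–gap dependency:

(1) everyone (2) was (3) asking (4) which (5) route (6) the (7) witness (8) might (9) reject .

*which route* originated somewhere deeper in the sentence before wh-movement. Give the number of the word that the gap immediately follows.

9

Underlying clause: The witness might reject which route.
'which route' functions as the direct object of 'reject'. It moves to the left edge, and the trace sits right after 'reject':
Everyone was asking which route the witness might reject ___.
'reject' is word 9.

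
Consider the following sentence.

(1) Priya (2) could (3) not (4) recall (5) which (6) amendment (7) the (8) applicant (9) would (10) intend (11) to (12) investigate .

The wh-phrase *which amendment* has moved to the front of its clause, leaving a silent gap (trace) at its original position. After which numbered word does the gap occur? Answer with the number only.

12

Pre-movement form: The applicant would intend to investigate which amendment.
'which amendment' is the direct object of 'investigate'. Wh-movement fronts it, leaving a gap right after 'investigate':
Priya could not recall which amendment the applicant would intend to investigate ___.
'investigate' is word 12.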